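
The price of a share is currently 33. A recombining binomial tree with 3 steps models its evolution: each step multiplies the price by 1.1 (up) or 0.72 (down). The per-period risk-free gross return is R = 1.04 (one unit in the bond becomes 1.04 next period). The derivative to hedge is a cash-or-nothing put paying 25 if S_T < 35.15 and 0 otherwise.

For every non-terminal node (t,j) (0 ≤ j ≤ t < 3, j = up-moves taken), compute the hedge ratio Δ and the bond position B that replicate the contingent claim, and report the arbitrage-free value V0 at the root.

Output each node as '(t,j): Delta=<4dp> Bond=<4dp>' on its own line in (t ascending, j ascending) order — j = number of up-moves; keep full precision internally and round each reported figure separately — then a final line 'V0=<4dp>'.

Under the risk-neutral measure, an up-move has probability p* = (R−d)/(u−d) = 0.8421 and values discount at R = 1.04.
Payoff layer (t=3): V(3,0)=25.0000, V(3,1)=25.0000, V(3,2)=25.0000, V(3,3)=0.0000
Node (2,0) S=17.1072: V=(p*·25.0000+(1−p*)·25.0000)/1.04=24.0385; Δ=(25.0000−25.0000)/(18.8179−12.3172)=0.0000; B=V−Δ·S=24.0385
Node (2,1) S=26.1360: V=(p*·25.0000+(1−p*)·25.0000)/1.04=24.0385; Δ=(25.0000−25.0000)/(28.7496−18.8179)=0.0000; B=V−Δ·S=24.0385
Node (2,2) S=39.9300: V=(p*·0.0000+(1−p*)·25.0000)/1.04=3.7955; Δ=(0.0000−25.0000)/(43.9230−28.7496)=-1.6476; B=V−Δ·S=69.5850
Node (1,0) S=23.7600: V=(p*·24.0385+(1−p*)·24.0385)/1.04=23.1139; Δ=(24.0385−24.0385)/(26.1360−17.1072)=0.0000; B=V−Δ·S=23.1139
Node (1,1) S=36.3000: V=(p*·3.7955+(1−p*)·24.0385)/1.04=6.7229; Δ=(3.7955−24.0385)/(39.9300−26.1360)=-1.4675; B=V−Δ·S=59.9937
Node (0,0) S=33.0000: V=(p*·6.7229+(1−p*)·23.1139)/1.04=8.9528; Δ=(6.7229−23.1139)/(36.3000−23.7600)=-1.3071; B=V−Δ·S=52.0871
Each (Δ,B) replicates both successor values, so the strategy is self-financing and V0 is arbitrage-free.

(0,0): Delta=-1.3071 Bond=52.0871
(1,0): Delta=0.0000 Bond=23.1139
(1,1): Delta=-1.4675 Bond=59.9937
(2,0): Delta=0.0000 Bond=24.0385
(2,1): Delta=0.0000 Bond=24.0385
(2,2): Delta=-1.6476 Bond=69.5850
V0=8.9528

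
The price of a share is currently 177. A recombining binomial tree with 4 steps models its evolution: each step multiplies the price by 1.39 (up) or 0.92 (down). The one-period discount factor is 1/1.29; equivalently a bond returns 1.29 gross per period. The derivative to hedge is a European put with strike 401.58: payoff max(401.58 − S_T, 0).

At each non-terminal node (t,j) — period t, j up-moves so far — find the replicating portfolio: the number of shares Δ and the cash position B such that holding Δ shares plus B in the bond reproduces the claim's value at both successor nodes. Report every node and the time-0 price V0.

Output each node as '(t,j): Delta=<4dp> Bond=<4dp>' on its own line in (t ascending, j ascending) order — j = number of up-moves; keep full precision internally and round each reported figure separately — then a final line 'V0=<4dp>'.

(0,0): Delta=-0.3105 Bond=64.2702
(1,0): Delta=-0.8261 Bond=166.8692
(1,1): Delta=-0.2182 Bond=60.2164
(2,0): Delta=-1.0000 Bond=241.3196
(2,1): Delta=-0.7949 Bond=208.2184
(2,2): Delta=-0.1151 Bond=42.3983
(3,0): Delta=-1.0000 Bond=311.3023
(3,1): Delta=-1.0000 Bond=311.3023
(3,2): Delta=-0.7583 Bond=257.0610
(3,3): Delta=0.0000 Bond=0.0000
V0=9.3191

No-arbitrage ⇒ martingale measure with p* = (R−d)/(u−d) = 0.7872.
Terminal payoffs: V(4,0)=274.7784, V(4,1)=209.9994, V(4,2)=112.1267, V(4,3)=0.0000, V(4,4)=0.0000
  t=3,j=0: stock 137.8278 → up 191.5806 (V=209.9994), down 126.8016 (V=274.7784). Price 173.4745; hedge Δ=-1.0000, bond B=311.3023.
  t=3,j=1: stock 208.2398 → up 289.4533 (V=112.1267), down 191.5806 (V=209.9994). Price 103.0625; hedge Δ=-1.0000, bond B=311.3023.
  t=3,j=2: stock 314.6232 → up 437.3262 (V=0.0000), down 289.4533 (V=112.1267). Price 18.4936; hedge Δ=-0.7583, bond B=257.0610.
  t=3,j=3: stock 475.3546 → up 660.7428 (V=0.0000), down 437.3262 (V=0.0000). Price 0.0000; hedge Δ=0.0000, bond B=0.0000.
  t=2,j=0: stock 149.8128 → up 208.2398 (V=103.0625), down 137.8278 (V=173.4745). Price 91.5068; hedge Δ=-1.0000, bond B=241.3196.
  t=2,j=1: stock 226.3476 → up 314.6232 (V=18.4936), down 208.2398 (V=103.0625). Price 28.2845; hedge Δ=-0.7949, bond B=208.2184.
  t=2,j=2: stock 341.9817 → up 475.3546 (V=0.0000), down 314.6232 (V=18.4936). Price 3.0502; hedge Δ=-0.1151, bond B=42.3983.
  t=1,j=0: stock 162.8400 → up 226.3476 (V=28.2845), down 149.8128 (V=91.5068). Price 32.3535; hedge Δ=-0.8261, bond B=166.8692.
  t=1,j=1: stock 246.0300 → up 341.9817 (V=3.0502), down 226.3476 (V=28.2845). Price 6.5265; hedge Δ=-0.2182, bond B=60.2164.
  t=0,j=0: stock 177.0000 → up 246.0300 (V=6.5265), down 162.8400 (V=32.3535). Price 9.3191; hedge Δ=-0.3105, bond B=64.2702.
Check: Δ(0,0)·S0 + B(0,0) = 9.3191 = V0.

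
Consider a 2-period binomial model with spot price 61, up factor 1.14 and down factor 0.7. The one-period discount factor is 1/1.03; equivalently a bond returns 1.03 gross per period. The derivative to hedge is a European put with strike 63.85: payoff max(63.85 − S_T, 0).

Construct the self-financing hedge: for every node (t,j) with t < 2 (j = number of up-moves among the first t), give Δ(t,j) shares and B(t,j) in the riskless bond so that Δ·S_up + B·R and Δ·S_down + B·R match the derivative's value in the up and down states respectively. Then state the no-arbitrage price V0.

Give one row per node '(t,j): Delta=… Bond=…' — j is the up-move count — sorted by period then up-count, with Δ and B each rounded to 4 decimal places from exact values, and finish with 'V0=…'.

(0,0): Delta=-0.5815 Bond=42.8358
(1,0): Delta=-1.0000 Bond=61.9903
(1,1): Delta=-0.4959 Bond=38.1643
V0=7.3636

Risk-neutral probability p* = (R−d)/(u−d) = (1.03−0.7)/(1.14−0.7) = 0.7500.
Terminal values V(2,·): V(2,0)=33.9600, V(2,1)=15.1720, V(2,2)=0.0000
Node (1,0) S=42.7000: V=(p*·15.1720+(1−p*)·33.9600)/1.03=19.2903; Δ=(15.1720−33.9600)/(48.6780−29.8900)=-1.0000; B=V−Δ·S=61.9903
Node (1,1) S=69.5400: V=(p*·0.0000+(1−p*)·15.1720)/1.03=3.6825; Δ=(0.0000−15.1720)/(79.2756−48.6780)=-0.4959; B=V−Δ·S=38.1643
Node (0,0) S=61.0000: V=(p*·3.6825+(1−p*)·19.2903)/1.03=7.3636; Δ=(3.6825−19.2903)/(69.5400−42.7000)=-0.5815; B=V−Δ·S=42.8358
Check: Δ(0,0)·S0 + B(0,0) = 7.3636 = V0.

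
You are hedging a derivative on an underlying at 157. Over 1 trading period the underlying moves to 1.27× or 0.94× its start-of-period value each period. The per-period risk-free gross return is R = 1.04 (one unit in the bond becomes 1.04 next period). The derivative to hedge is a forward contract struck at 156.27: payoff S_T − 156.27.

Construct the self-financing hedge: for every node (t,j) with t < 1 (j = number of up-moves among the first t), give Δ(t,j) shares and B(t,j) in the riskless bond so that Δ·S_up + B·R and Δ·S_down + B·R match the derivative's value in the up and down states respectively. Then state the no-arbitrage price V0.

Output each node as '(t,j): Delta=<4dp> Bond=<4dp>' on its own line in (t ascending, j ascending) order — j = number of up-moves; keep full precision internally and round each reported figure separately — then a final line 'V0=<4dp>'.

(0,0): Delta=1.0000 Bond=-150.2596
V0=6.7404

No-arbitrage ⇒ martingale measure with p* = (R−d)/(u−d) = 0.3030.
Terminal values V(1,·): V(1,0)=-8.6900, V(1,1)=43.1200
(0,0): S=157.0000. Δ = (V_up−V_dn)/(S_up−S_dn) = (43.1200−-8.6900)/(199.3900−147.5800) = 1.0000. V = [p*·43.1200 + (1−p*)·-8.6900]/1.04 = 6.7404. B = V − Δ·S = -150.2596.
Root portfolio cost Δ·157+B reproduces V0=6.7404.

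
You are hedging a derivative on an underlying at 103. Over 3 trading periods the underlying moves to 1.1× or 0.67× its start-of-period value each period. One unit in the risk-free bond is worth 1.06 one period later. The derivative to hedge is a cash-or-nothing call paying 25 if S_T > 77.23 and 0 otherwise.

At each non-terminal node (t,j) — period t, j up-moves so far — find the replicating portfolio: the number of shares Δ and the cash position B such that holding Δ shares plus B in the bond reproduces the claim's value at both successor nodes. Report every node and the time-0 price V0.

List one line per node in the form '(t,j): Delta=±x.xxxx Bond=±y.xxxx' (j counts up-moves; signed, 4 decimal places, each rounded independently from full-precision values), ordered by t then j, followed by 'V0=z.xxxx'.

(0,0): Delta=0.0848 Bond=11.7481
(1,0): Delta=0.7209 Bond=-31.4435
(1,1): Delta=0.0450 Bond=16.9552
(2,0): Delta=0.0000 Bond=0.0000
(2,1): Delta=0.7659 Bond=-36.7486
(2,2): Delta=0.0000 Bond=23.5849
V0=20.4794

Risk-neutral probability p* = (R−d)/(u−d) = (1.06−0.67)/(1.1−0.67) = 0.9070.
Terminal payoffs: V(3,0)=0.0000, V(3,1)=0.0000, V(3,2)=25.0000, V(3,3)=25.0000
Node (2,0) S=46.2367: V=(p*·0.0000+(1−p*)·0.0000)/1.06=0.0000; Δ=(0.0000−0.0000)/(50.8604−30.9786)=0.0000; B=V−Δ·S=0.0000
Node (2,1) S=75.9110: V=(p*·25.0000+(1−p*)·0.0000)/1.06=21.3910; Δ=(25.0000−0.0000)/(83.5021−50.8604)=0.7659; B=V−Δ·S=-36.7486
Node (2,2) S=124.6300: V=(p*·25.0000+(1−p*)·25.0000)/1.06=23.5849; Δ=(25.0000−25.0000)/(137.0930−83.5021)=0.0000; B=V−Δ·S=23.5849
Node (1,0) S=69.0100: V=(p*·21.3910+(1−p*)·0.0000)/1.06=18.3029; Δ=(21.3910−0.0000)/(75.9110−46.2367)=0.7209; B=V−Δ·S=-31.4435
Node (1,1) S=113.3000: V=(p*·23.5849+(1−p*)·21.3910)/1.06=22.0574; Δ=(23.5849−21.3910)/(124.6300−75.9110)=0.0450; B=V−Δ·S=16.9552
Node (0,0) S=103.0000: V=(p*·22.0574+(1−p*)·18.3029)/1.06=20.4794; Δ=(22.0574−18.3029)/(113.3000−69.0100)=0.0848; B=V−Δ·S=11.7481
Check: Δ(0,0)·S0 + B(0,0) = 20.4794 = V0.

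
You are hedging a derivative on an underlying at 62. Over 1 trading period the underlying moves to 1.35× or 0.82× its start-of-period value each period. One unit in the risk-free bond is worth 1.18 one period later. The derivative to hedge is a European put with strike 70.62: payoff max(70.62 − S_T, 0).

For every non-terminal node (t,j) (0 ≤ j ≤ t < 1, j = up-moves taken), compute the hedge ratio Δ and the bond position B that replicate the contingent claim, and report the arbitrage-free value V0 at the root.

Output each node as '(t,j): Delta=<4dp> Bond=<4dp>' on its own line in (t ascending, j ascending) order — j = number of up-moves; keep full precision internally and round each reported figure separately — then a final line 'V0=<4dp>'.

No-arbitrage ⇒ martingale measure with p* = (R−d)/(u−d) = 0.6792.
At expiry t=1: V(1,0)=19.7800, V(1,1)=0.0000
Node (0,0) S=62.0000: V=(p*·0.0000+(1−p*)·19.7800)/1.18=5.3767; Δ=(0.0000−19.7800)/(83.7000−50.8400)=-0.6019; B=V−Δ·S=42.6975
Check: Δ(0,0)·S0 + B(0,0) = 5.3767 = V0.

(0,0): Delta=-0.6019 Bond=42.6975
V0=5.3767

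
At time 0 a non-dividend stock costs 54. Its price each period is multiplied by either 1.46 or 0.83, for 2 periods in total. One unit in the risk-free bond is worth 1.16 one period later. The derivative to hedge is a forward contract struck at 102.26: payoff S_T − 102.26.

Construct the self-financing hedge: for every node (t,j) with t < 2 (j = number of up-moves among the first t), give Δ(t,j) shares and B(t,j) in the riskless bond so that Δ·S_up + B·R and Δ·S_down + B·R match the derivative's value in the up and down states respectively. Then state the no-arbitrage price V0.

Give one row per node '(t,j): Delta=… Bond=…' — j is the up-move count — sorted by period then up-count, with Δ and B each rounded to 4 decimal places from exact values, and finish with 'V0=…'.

(0,0): Delta=1.0000 Bond=-75.9958
(1,0): Delta=1.0000 Bond=-88.1552
(1,1): Delta=1.0000 Bond=-88.1552
V0=-21.9958

Since d<R<u, set p* = (R−d)/(u−d) = 0.5238; price each node as the discounted p*-expectation of its children.
At expiry t=2: V(2,0)=-65.0594, V(2,1)=-36.8228, V(2,2)=12.8464
(1,0): S=44.8200. Δ = (V_up−V_dn)/(S_up−S_dn) = (-36.8228−-65.0594)/(65.4372−37.2006) = 1.0000. V = [p*·-36.8228 + (1−p*)·-65.0594]/1.16 = -43.3352. B = V − Δ·S = -88.1552.
(1,1): S=78.8400. Δ = (V_up−V_dn)/(S_up−S_dn) = (12.8464−-36.8228)/(115.1064−65.4372) = 1.0000. V = [p*·12.8464 + (1−p*)·-36.8228]/1.16 = -9.3152. B = V − Δ·S = -88.1552.
(0,0): S=54.0000. Δ = (V_up−V_dn)/(S_up−S_dn) = (-9.3152−-43.3352)/(78.8400−44.8200) = 1.0000. V = [p*·-9.3152 + (1−p*)·-43.3352]/1.16 = -21.9958. B = V − Δ·S = -75.9958.
Check: Δ(0,0)·S0 + B(0,0) = -21.9958 = V0.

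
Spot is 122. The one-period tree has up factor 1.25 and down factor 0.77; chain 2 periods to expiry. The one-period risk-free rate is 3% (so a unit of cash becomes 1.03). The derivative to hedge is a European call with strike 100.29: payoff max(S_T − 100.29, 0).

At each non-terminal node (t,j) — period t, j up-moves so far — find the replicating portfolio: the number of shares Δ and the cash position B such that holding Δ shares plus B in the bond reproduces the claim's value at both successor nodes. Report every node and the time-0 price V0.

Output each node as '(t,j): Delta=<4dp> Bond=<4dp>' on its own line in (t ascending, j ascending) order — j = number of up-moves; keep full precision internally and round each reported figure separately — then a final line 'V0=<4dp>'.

(0,0): Delta=0.7876 Bond=-63.0805
(1,0): Delta=0.3800 Bond=-26.6868
(1,1): Delta=1.0000 Bond=-97.3689
V0=33.0027

The replicating-portfolio and risk-neutral prices coincide; use p* = (1.03−0.77)/(1.25−0.77) = 0.5417 for the latter.
Terminal payoffs: V(2,0)=0.0000, V(2,1)=17.1350, V(2,2)=90.3350
(1,0): S=93.9400. Δ = (V_up−V_dn)/(S_up−S_dn) = (17.1350−0.0000)/(117.4250−72.3338) = 0.3800. V = [p*·17.1350 + (1−p*)·0.0000]/1.03 = 9.0111. B = V − Δ·S = -26.6868.
(1,1): S=152.5000. Δ = (V_up−V_dn)/(S_up−S_dn) = (90.3350−17.1350)/(190.6250−117.4250) = 1.0000. V = [p*·90.3350 + (1−p*)·17.1350]/1.03 = 55.1311. B = V − Δ·S = -97.3689.
(0,0): S=122.0000. Δ = (V_up−V_dn)/(S_up−S_dn) = (55.1311−9.0111)/(152.5000−93.9400) = 0.7876. V = [p*·55.1311 + (1−p*)·9.0111]/1.03 = 33.0027. B = V − Δ·S = -63.0805.
Check: Δ(0,0)·S0 + B(0,0) = 33.0027 = V0.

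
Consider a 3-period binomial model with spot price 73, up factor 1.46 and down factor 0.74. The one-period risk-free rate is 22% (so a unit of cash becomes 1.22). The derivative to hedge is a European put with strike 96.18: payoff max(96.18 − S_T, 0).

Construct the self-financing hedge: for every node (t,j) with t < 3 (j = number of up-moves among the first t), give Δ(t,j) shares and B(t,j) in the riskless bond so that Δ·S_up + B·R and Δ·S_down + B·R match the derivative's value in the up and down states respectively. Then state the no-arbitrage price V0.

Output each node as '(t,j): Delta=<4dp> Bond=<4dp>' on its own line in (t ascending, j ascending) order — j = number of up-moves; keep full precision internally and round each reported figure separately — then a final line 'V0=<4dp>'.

(0,0): Delta=-0.2557 Bond=24.6543
(1,0): Delta=-0.7335 Bond=55.8873
(1,1): Delta=-0.1346 Bond=17.1737
(2,0): Delta=-1.0000 Bond=78.8361
(2,1): Delta=-0.6660 Bond=62.8558
(2,2): Delta=0.0000 Bond=0.0000
V0=5.9864

Risk-neutral probability p* = (R−d)/(u−d) = (1.22−0.74)/(1.46−0.74) = 0.6667.
At expiry t=3: V(3,0)=66.5986, V(3,1)=37.8168, V(3,2)=0.0000, V(3,3)=0.0000
(2,0): S=39.9748. Δ = (V_up−V_dn)/(S_up−S_dn) = (37.8168−66.5986)/(58.3632−29.5814) = -1.0000. V = [p*·37.8168 + (1−p*)·66.5986]/1.22 = 38.8613. B = V − Δ·S = 78.8361.
(2,1): S=78.8692. Δ = (V_up−V_dn)/(S_up−S_dn) = (0.0000−37.8168)/(115.1490−58.3632) = -0.6660. V = [p*·0.0000 + (1−p*)·37.8168]/1.22 = 10.3325. B = V − Δ·S = 62.8558.
(2,2): S=155.6068. Δ = (V_up−V_dn)/(S_up−S_dn) = (0.0000−0.0000)/(227.1859−115.1490) = 0.0000. V = [p*·0.0000 + (1−p*)·0.0000]/1.22 = 0.0000. B = V − Δ·S = 0.0000.
(1,0): S=54.0200. Δ = (V_up−V_dn)/(S_up−S_dn) = (10.3325−38.8613)/(78.8692−39.9748) = -0.7335. V = [p*·10.3325 + (1−p*)·38.8613]/1.22 = 16.2640. B = V − Δ·S = 55.8873.
(1,1): S=106.5800. Δ = (V_up−V_dn)/(S_up−S_dn) = (0.0000−10.3325)/(155.6068−78.8692) = -0.1346. V = [p*·0.0000 + (1−p*)·10.3325]/1.22 = 2.8231. B = V − Δ·S = 17.1737.
(0,0): S=73.0000. Δ = (V_up−V_dn)/(S_up−S_dn) = (2.8231−16.2640)/(106.5800−54.0200) = -0.2557. V = [p*·2.8231 + (1−p*)·16.2640]/1.22 = 5.9864. B = V − Δ·S = 24.6543.
Self-financing check: at every node Δ·S+B equals the discounted successor values.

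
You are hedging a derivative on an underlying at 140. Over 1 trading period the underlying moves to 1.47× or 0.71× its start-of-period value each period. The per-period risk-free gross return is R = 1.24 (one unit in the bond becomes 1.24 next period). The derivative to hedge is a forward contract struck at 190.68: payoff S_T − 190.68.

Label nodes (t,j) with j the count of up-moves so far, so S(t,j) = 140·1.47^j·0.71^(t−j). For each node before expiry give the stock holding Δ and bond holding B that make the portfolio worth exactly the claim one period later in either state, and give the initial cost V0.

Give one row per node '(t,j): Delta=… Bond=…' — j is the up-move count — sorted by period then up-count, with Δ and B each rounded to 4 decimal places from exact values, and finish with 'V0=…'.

Since d<R<u, set p* = (R−d)/(u−d) = 0.6974; price each node as the discounted p*-expectation of its children.
Terminal values V(1,·): V(1,0)=-91.2800, V(1,1)=15.1200
Node (0,0) S=140.0000: V=(p*·15.1200+(1−p*)·-91.2800)/1.24=-13.7742; Δ=(15.1200−-91.2800)/(205.8000−99.4000)=1.0000; B=V−Δ·S=-153.7742
Self-financing check: at every node Δ·S+B equals the discounted successor values.

(0,0): Delta=1.0000 Bond=-153.7742
V0=-13.7742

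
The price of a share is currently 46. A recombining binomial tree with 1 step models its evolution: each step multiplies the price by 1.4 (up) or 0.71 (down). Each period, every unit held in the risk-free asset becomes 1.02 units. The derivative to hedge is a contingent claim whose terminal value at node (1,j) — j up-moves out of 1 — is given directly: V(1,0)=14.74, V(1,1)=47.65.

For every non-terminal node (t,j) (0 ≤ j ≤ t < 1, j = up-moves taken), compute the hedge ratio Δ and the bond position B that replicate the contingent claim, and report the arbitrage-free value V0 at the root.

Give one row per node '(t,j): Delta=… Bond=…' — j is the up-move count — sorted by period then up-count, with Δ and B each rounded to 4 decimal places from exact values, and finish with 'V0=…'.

(0,0): Delta=1.0369 Bond=-18.7489
V0=28.9467

No-arbitrage ⇒ martingale measure with p* = (R−d)/(u−d) = 0.4493.
Terminal payoffs: V(1,0)=14.7400, V(1,1)=47.6500
  t=0,j=0: stock 46.0000 → up 64.4000 (V=47.6500), down 32.6600 (V=14.7400). Price 28.9467; hedge Δ=1.0369, bond B=-18.7489.
Check: Δ(0,0)·S0 + B(0,0) = 28.9467 = V0.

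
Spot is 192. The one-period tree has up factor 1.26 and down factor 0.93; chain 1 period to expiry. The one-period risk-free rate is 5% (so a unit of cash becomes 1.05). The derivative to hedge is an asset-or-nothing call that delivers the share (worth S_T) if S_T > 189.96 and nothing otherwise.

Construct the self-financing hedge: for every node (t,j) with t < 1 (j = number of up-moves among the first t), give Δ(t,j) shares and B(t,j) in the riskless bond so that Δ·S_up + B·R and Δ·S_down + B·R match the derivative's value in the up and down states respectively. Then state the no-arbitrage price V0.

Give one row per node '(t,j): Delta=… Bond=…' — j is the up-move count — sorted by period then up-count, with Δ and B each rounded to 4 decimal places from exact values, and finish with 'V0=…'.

The replicating-portfolio and risk-neutral prices coincide; use p* = (1.05−0.93)/(1.26−0.93) = 0.3636 for the latter.
At expiry t=1: V(1,0)=0.0000, V(1,1)=241.9200
Node (0,0) S=192.0000: V=(p*·241.9200+(1−p*)·0.0000)/1.05=83.7818; Δ=(241.9200−0.0000)/(241.9200−178.5600)=3.8182; B=V−Δ·S=-649.3091
Each (Δ,B) replicates both successor values, so the strategy is self-financing and V0 is arbitrage-free.

(0,0): Delta=3.8182 Bond=-649.3091
V0=83.7818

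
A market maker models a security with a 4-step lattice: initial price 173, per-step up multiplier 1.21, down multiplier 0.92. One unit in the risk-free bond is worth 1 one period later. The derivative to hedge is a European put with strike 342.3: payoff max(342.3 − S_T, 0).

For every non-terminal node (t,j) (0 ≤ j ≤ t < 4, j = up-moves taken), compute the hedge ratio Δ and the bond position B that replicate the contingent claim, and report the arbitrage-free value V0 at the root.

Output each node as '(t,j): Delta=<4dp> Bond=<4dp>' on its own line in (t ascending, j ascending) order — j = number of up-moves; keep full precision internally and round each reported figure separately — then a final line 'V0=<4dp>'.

Since d<R<u, set p* = (R−d)/(u−d) = 0.2759; price each node as the discounted p*-expectation of its children.
At expiry t=4: V(4,0)=218.3640, V(4,1)=179.2972, V(4,2)=127.9159, V(4,3)=60.3384, V(4,4)=0.0000
  t=3,j=0: stock 134.7130 → up 163.0028 (V=179.2972), down 123.9360 (V=218.3640). Price 207.5870; hedge Δ=-1.0000, bond B=342.3000.
  t=3,j=1: stock 177.1769 → up 214.3841 (V=127.9159), down 163.0028 (V=179.2972). Price 165.1231; hedge Δ=-1.0000, bond B=342.3000.
  t=3,j=2: stock 233.0262 → up 281.9616 (V=60.3384), down 214.3841 (V=127.9159). Price 109.2738; hedge Δ=-1.0000, bond B=342.3000.
  t=3,j=3: stock 306.4801 → up 370.8409 (V=0.0000), down 281.9616 (V=60.3384). Price 43.6933; hedge Δ=-0.6789, bond B=251.7566.
  t=2,j=0: stock 146.4272 → up 177.1769 (V=165.1231), down 134.7130 (V=207.5870). Price 195.8728; hedge Δ=-1.0000, bond B=342.3000.
  t=2,j=1: stock 192.5836 → up 233.0262 (V=109.2738), down 177.1769 (V=165.1231). Price 149.7164; hedge Δ=-1.0000, bond B=342.3000.
  t=2,j=2: stock 253.2893 → up 306.4801 (V=43.6933), down 233.0262 (V=109.2738). Price 91.1827; hedge Δ=-0.8928, bond B=317.3225.
  t=1,j=0: stock 159.1600 → up 192.5836 (V=149.7164), down 146.4272 (V=195.8728). Price 183.1400; hedge Δ=-1.0000, bond B=342.3000.
  t=1,j=1: stock 209.3300 → up 253.2893 (V=91.1827), down 192.5836 (V=149.7164). Price 133.5692; hedge Δ=-0.9642, bond B=335.4097.
  t=0,j=0: stock 173.0000 → up 209.3300 (V=133.5692), down 159.1600 (V=183.1400). Price 169.4653; hedge Δ=-0.9881, bond B=340.3992.
Root portfolio cost Δ·173+B reproduces V0=169.4653.

(0,0): Delta=-0.9881 Bond=340.3992
(1,0): Delta=-1.0000 Bond=342.3000
(1,1): Delta=-0.9642 Bond=335.4097
(2,0): Delta=-1.0000 Bond=342.3000
(2,1): Delta=-1.0000 Bond=342.3000
(2,2): Delta=-0.8928 Bond=317.3225
(3,0): Delta=-1.0000 Bond=342.3000
(3,1): Delta=-1.0000 Bond=342.3000
(3,2): Delta=-1.0000 Bond=342.3000
(3,3): Delta=-0.6789 Bond=251.7566
V0=169.4653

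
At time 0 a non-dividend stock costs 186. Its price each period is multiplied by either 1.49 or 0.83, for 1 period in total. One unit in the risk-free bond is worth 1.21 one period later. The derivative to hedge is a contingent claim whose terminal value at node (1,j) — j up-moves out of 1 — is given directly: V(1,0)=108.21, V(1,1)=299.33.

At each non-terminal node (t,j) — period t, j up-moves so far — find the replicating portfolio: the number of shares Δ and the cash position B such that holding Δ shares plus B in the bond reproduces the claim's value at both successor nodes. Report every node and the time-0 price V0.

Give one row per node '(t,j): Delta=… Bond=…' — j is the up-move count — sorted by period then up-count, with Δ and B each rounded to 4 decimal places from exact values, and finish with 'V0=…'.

(0,0): Delta=1.5569 Bond=-109.2049
V0=180.3709

No-arbitrage ⇒ martingale measure with p* = (R−d)/(u−d) = 0.5758.
Terminal payoffs: V(1,0)=108.2100, V(1,1)=299.3300
Node (0,0) S=186.0000: V=(p*·299.3300+(1−p*)·108.2100)/1.21=180.3709; Δ=(299.3300−108.2100)/(277.1400−154.3800)=1.5569; B=V−Δ·S=-109.2049
Self-financing check: at every node Δ·S+B equals the discounted successor values.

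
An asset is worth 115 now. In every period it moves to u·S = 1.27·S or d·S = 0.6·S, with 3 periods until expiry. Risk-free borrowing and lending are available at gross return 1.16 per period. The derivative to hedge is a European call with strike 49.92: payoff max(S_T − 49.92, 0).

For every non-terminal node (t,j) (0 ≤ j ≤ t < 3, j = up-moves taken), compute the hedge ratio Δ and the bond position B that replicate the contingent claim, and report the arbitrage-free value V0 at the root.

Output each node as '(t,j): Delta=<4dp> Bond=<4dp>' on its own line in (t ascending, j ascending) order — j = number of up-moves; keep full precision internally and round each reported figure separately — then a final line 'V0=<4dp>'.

The replicating-portfolio and risk-neutral prices coincide; use p* = (1.16−0.6)/(1.27−0.6) = 0.8358 for the latter.
Terminal values V(3,·): V(3,0)=0.0000, V(3,1)=2.6580, V(3,2)=61.3701, V(3,3)=185.6440
(2,0): S=41.4000. Δ = (V_up−V_dn)/(S_up−S_dn) = (2.6580−0.0000)/(52.5780−24.8400) = 0.0958. V = [p*·2.6580 + (1−p*)·0.0000]/1.16 = 1.9152. B = V − Δ·S = -2.0520.
(2,1): S=87.6300. Δ = (V_up−V_dn)/(S_up−S_dn) = (61.3701−2.6580)/(111.2901−52.5780) = 1.0000. V = [p*·61.3701 + (1−p*)·2.6580]/1.16 = 44.5955. B = V − Δ·S = -43.0345.
(2,2): S=185.4835. Δ = (V_up−V_dn)/(S_up−S_dn) = (185.6440−61.3701)/(235.5640−111.2901) = 1.0000. V = [p*·185.6440 + (1−p*)·61.3701]/1.16 = 142.4490. B = V − Δ·S = -43.0345.
(1,0): S=69.0000. Δ = (V_up−V_dn)/(S_up−S_dn) = (44.5955−1.9152)/(87.6300−41.4000) = 0.9232. V = [p*·44.5955 + (1−p*)·1.9152]/1.16 = 32.4037. B = V − Δ·S = -31.2983.
(1,1): S=146.0500. Δ = (V_up−V_dn)/(S_up−S_dn) = (142.4490−44.5955)/(185.4835−87.6300) = 1.0000. V = [p*·142.4490 + (1−p*)·44.5955]/1.16 = 108.9513. B = V − Δ·S = -37.0987.
(0,0): S=115.0000. Δ = (V_up−V_dn)/(S_up−S_dn) = (108.9513−32.4037)/(146.0500−69.0000) = 0.9935. V = [p*·108.9513 + (1−p*)·32.4037]/1.16 = 83.0895. B = V − Δ·S = -31.1607.
Self-financing check: at every node Δ·S+B equals the discounted successor values.

(0,0): Delta=0.9935 Bond=-31.1607
(1,0): Delta=0.9232 Bond=-31.2983
(1,1): Delta=1.0000 Bond=-37.0987
(2,0): Delta=0.0958 Bond=-2.0520
(2,1): Delta=1.0000 Bond=-43.0345
(2,2): Delta=1.0000 Bond=-43.0345
V0=83.0895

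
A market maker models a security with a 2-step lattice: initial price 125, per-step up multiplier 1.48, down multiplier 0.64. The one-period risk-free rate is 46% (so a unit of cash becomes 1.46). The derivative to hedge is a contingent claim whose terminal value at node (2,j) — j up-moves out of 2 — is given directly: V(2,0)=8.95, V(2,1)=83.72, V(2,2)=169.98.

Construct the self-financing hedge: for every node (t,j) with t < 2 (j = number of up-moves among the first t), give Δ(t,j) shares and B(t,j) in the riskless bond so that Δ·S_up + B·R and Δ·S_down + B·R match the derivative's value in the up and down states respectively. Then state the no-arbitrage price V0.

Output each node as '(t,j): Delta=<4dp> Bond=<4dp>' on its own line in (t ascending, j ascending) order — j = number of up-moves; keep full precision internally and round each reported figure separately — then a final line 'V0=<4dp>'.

No-arbitrage ⇒ martingale measure with p* = (R−d)/(u−d) = 0.9762.
At expiry t=2: V(2,0)=8.9500, V(2,1)=83.7200, V(2,2)=169.9800
(1,0): S=80.0000. Δ = (V_up−V_dn)/(S_up−S_dn) = (83.7200−8.9500)/(118.4000−51.2000) = 1.1126. V = [p*·83.7200 + (1−p*)·8.9500]/1.46 = 56.1231. B = V − Δ·S = -32.8888.
(1,1): S=185.0000. Δ = (V_up−V_dn)/(S_up−S_dn) = (169.9800−83.7200)/(273.8000−118.4000) = 0.5551. V = [p*·169.9800 + (1−p*)·83.7200]/1.46 = 115.0179. B = V − Δ·S = 12.3275.
(0,0): S=125.0000. Δ = (V_up−V_dn)/(S_up−S_dn) = (115.0179−56.1231)/(185.0000−80.0000) = 0.5609. V = [p*·115.0179 + (1−p*)·56.1231]/1.46 = 77.8190. B = V − Δ·S = 7.7061.
The time-0 hedge costs 77.8190, which is the no-arbitrage price.

(0,0): Delta=0.5609 Bond=7.7061
(1,0): Delta=1.1126 Bond=-32.8888
(1,1): Delta=0.5551 Bond=12.3275
V0=77.8190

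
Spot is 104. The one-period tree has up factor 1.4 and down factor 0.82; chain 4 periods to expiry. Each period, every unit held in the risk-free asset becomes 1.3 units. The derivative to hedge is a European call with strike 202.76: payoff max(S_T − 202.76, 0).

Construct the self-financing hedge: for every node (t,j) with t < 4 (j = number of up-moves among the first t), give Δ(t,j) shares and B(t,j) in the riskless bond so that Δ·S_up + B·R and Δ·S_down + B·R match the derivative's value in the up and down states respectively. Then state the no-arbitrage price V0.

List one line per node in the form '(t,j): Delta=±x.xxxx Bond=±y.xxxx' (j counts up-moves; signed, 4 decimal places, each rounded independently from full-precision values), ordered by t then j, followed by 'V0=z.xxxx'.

(0,0): Delta=0.7915 Bond=-45.7189
(1,0): Delta=0.2560 Bond=-13.7724
(1,1): Delta=0.8568 Bond=-68.9475
(2,0): Delta=0.0000 Bond=0.0000
(2,1): Delta=0.2873 Bond=-21.6341
(2,2): Delta=0.9263 Bond=-103.7979
(3,0): Delta=0.0000 Bond=0.0000
(3,1): Delta=0.0000 Bond=0.0000
(3,2): Delta=0.3223 Bond=-33.9836
(3,3): Delta=1.0000 Bond=-155.9692
V0=36.5938

Risk-neutral probability p* = (R−d)/(u−d) = (1.3−0.82)/(1.4−0.82) = 0.8276.
Payoff layer (t=4): V(4,0)=0.0000, V(4,1)=0.0000, V(4,2)=0.0000, V(4,3)=31.2483, V(4,4)=196.7664
(3,0): S=57.3423. Δ = (V_up−V_dn)/(S_up−S_dn) = (0.0000−0.0000)/(80.2792−47.0207) = 0.0000. V = [p*·0.0000 + (1−p*)·0.0000]/1.3 = 0.0000. B = V − Δ·S = 0.0000.
(3,1): S=97.9014. Δ = (V_up−V_dn)/(S_up−S_dn) = (0.0000−0.0000)/(137.0620−80.2792) = 0.0000. V = [p*·0.0000 + (1−p*)·0.0000]/1.3 = 0.0000. B = V − Δ·S = 0.0000.
(3,2): S=167.1488. Δ = (V_up−V_dn)/(S_up−S_dn) = (31.2483−0.0000)/(234.0083−137.0620) = 0.3223. V = [p*·31.2483 + (1−p*)·0.0000]/1.3 = 19.8928. B = V − Δ·S = -33.9836.
(3,3): S=285.3760. Δ = (V_up−V_dn)/(S_up−S_dn) = (196.7664−31.2483)/(399.5264−234.0083) = 1.0000. V = [p*·196.7664 + (1−p*)·31.2483]/1.3 = 129.4068. B = V − Δ·S = -155.9692.
(2,0): S=69.9296. Δ = (V_up−V_dn)/(S_up−S_dn) = (0.0000−0.0000)/(97.9014−57.3423) = 0.0000. V = [p*·0.0000 + (1−p*)·0.0000]/1.3 = 0.0000. B = V − Δ·S = 0.0000.
(2,1): S=119.3920. Δ = (V_up−V_dn)/(S_up−S_dn) = (19.8928−0.0000)/(167.1488−97.9014) = 0.2873. V = [p*·19.8928 + (1−p*)·0.0000]/1.3 = 12.6639. B = V − Δ·S = -21.6341.
(2,2): S=203.8400. Δ = (V_up−V_dn)/(S_up−S_dn) = (129.4068−19.8928)/(285.3760−167.1488) = 0.9263. V = [p*·129.4068 + (1−p*)·19.8928]/1.3 = 85.0193. B = V − Δ·S = -103.7979.
(1,0): S=85.2800. Δ = (V_up−V_dn)/(S_up−S_dn) = (12.6639−0.0000)/(119.3920−69.9296) = 0.2560. V = [p*·12.6639 + (1−p*)·0.0000]/1.3 = 8.0619. B = V − Δ·S = -13.7724.
(1,1): S=145.6000. Δ = (V_up−V_dn)/(S_up−S_dn) = (85.0193−12.6639)/(203.8400−119.3920) = 0.8568. V = [p*·85.0193 + (1−p*)·12.6639]/1.3 = 55.8032. B = V − Δ·S = -68.9475.
(0,0): S=104.0000. Δ = (V_up−V_dn)/(S_up−S_dn) = (55.8032−8.0619)/(145.6000−85.2800) = 0.7915. V = [p*·55.8032 + (1−p*)·8.0619]/1.3 = 36.5938. B = V − Δ·S = -45.7189.
Self-financing check: at every node Δ·S+B equals the discounted successor values.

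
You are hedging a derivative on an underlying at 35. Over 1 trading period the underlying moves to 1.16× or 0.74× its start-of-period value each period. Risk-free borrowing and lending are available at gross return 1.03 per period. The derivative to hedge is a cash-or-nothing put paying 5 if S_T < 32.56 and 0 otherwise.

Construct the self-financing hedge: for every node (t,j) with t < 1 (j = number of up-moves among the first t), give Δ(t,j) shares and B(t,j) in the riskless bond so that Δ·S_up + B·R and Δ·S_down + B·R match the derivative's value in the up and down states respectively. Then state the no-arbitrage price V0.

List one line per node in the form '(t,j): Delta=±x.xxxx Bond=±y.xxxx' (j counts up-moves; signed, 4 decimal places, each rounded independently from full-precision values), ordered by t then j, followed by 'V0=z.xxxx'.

Risk-neutral probability p* = (R−d)/(u−d) = (1.03−0.74)/(1.16−0.74) = 0.6905.
Payoff layer (t=1): V(1,0)=5.0000, V(1,1)=0.0000
  t=0,j=0: stock 35.0000 → up 40.6000 (V=0.0000), down 25.9000 (V=5.0000). Price 1.5025; hedge Δ=-0.3401, bond B=13.4073.
The time-0 hedge costs 1.5025, which is the no-arbitrage price.

(0,0): Delta=-0.3401 Bond=13.4073
V0=1.5025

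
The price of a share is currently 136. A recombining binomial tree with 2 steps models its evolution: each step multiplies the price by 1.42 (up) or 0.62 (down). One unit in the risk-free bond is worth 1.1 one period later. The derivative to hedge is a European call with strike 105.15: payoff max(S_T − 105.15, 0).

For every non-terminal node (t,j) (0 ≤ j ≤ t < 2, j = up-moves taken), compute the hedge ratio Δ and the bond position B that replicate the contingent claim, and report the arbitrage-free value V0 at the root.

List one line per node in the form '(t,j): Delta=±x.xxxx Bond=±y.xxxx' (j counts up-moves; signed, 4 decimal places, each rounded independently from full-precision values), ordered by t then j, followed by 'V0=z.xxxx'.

No-arbitrage ⇒ martingale measure with p* = (R−d)/(u−d) = 0.6000.
At expiry t=2: V(2,0)=0.0000, V(2,1)=14.5844, V(2,2)=169.0804
Node (1,0) S=84.3200: V=(p*·14.5844+(1−p*)·0.0000)/1.1=7.9551; Δ=(14.5844−0.0000)/(119.7344−52.2784)=0.2162; B=V−Δ·S=-10.2754
Node (1,1) S=193.1200: V=(p*·169.0804+(1−p*)·14.5844)/1.1=97.5291; Δ=(169.0804−14.5844)/(274.2304−119.7344)=1.0000; B=V−Δ·S=-95.5909
Node (0,0) S=136.0000: V=(p*·97.5291+(1−p*)·7.9551)/1.1=56.0905; Δ=(97.5291−7.9551)/(193.1200−84.3200)=0.8233; B=V−Δ·S=-55.8770
Each (Δ,B) replicates both successor values, so the strategy is self-financing and V0 is arbitrage-free.

(0,0): Delta=0.8233 Bond=-55.8770
(1,0): Delta=0.2162 Bond=-10.2754
(1,1): Delta=1.0000 Bond=-95.5909
V0=56.0905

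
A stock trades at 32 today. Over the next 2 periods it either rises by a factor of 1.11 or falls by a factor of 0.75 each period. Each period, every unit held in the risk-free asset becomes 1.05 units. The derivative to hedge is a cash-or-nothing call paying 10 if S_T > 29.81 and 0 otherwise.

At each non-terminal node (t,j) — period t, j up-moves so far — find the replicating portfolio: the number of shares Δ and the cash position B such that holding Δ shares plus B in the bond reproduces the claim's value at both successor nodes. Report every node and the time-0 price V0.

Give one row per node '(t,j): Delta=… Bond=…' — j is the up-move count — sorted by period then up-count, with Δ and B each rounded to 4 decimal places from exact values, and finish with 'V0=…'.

No-arbitrage ⇒ martingale measure with p* = (R−d)/(u−d) = 0.8333.
Terminal payoffs: V(2,0)=0.0000, V(2,1)=0.0000, V(2,2)=10.0000
(1,0): S=24.0000. Δ = (V_up−V_dn)/(S_up−S_dn) = (0.0000−0.0000)/(26.6400−18.0000) = 0.0000. V = [p*·0.0000 + (1−p*)·0.0000]/1.05 = 0.0000. B = V − Δ·S = 0.0000.
(1,1): S=35.5200. Δ = (V_up−V_dn)/(S_up−S_dn) = (10.0000−0.0000)/(39.4272−26.6400) = 0.7820. V = [p*·10.0000 + (1−p*)·0.0000]/1.05 = 7.9365. B = V − Δ·S = -19.8413.
(0,0): S=32.0000. Δ = (V_up−V_dn)/(S_up−S_dn) = (7.9365−0.0000)/(35.5200−24.0000) = 0.6889. V = [p*·7.9365 + (1−p*)·0.0000]/1.05 = 6.2988. B = V − Δ·S = -15.7470.
Check: Δ(0,0)·S0 + B(0,0) = 6.2988 = V0.

(0,0): Delta=0.6889 Bond=-15.7470
(1,0): Delta=0.0000 Bond=0.0000
(1,1): Delta=0.7820 Bond=-19.8413
V0=6.2988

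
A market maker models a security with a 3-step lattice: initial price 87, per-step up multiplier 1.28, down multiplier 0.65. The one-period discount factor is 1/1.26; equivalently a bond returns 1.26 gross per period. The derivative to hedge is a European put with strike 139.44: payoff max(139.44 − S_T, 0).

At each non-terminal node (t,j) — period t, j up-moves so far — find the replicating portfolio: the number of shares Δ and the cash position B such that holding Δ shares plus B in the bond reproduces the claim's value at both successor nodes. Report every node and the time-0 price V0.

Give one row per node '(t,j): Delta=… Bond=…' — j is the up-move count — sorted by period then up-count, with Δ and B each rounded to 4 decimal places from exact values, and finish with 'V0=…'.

Under the risk-neutral measure, an up-move has probability p* = (R−d)/(u−d) = 0.9683 and values discount at R = 1.26.
Terminal values V(3,·): V(3,0)=115.5476, V(3,1)=92.3904, V(3,2)=46.7885, V(3,3)=0.0000
  t=2,j=0: stock 36.7575 → up 47.0496 (V=92.3904), down 23.8924 (V=115.5476). Price 73.9092; hedge Δ=-1.0000, bond B=110.6667.
  t=2,j=1: stock 72.3840 → up 92.6515 (V=46.7885), down 47.0496 (V=92.3904). Price 38.2827; hedge Δ=-1.0000, bond B=110.6667.
  t=2,j=2: stock 142.5408 → up 182.4522 (V=0.0000), down 92.6515 (V=46.7885). Price 1.1788; hedge Δ=-0.5210, bond B=75.4463.
  t=1,j=0: stock 56.5500 → up 72.3840 (V=38.2827), down 36.7575 (V=73.9092). Price 31.2807; hedge Δ=-1.0000, bond B=87.8307.
  t=1,j=1: stock 111.3600 → up 142.5408 (V=1.1788), down 72.3840 (V=38.2827). Price 1.8704; hedge Δ=-0.5289, bond B=60.7654.
  t=0,j=0: stock 87.0000 → up 111.3600 (V=1.8704), down 56.5500 (V=31.2807). Price 2.2255; hedge Δ=-0.5366, bond B=48.9084.
Check: Δ(0,0)·S0 + B(0,0) = 2.2255 = V0.

(0,0): Delta=-0.5366 Bond=48.9084
(1,0): Delta=-1.0000 Bond=87.8307
(1,1): Delta=-0.5289 Bond=60.7654
(2,0): Delta=-1.0000 Bond=110.6667
(2,1): Delta=-1.0000 Bond=110.6667
(2,2): Delta=-0.5210 Bond=75.4463
V0=2.2255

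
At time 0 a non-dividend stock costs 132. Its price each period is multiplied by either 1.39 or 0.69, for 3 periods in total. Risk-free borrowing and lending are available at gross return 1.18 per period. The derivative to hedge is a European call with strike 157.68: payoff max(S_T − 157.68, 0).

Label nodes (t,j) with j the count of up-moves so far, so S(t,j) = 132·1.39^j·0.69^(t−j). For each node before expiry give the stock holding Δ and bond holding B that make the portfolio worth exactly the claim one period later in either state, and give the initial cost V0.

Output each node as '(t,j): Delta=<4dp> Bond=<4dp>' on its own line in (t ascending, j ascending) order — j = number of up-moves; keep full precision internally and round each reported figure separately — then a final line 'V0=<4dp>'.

Risk-neutral probability p* = (R−d)/(u−d) = (1.18−0.69)/(1.39−0.69) = 0.7000.
Payoff layer (t=3): V(3,0)=0.0000, V(3,1)=0.0000, V(3,2)=18.2957, V(3,3)=196.8217
(2,0): S=62.8452. Δ = (V_up−V_dn)/(S_up−S_dn) = (0.0000−0.0000)/(87.3548−43.3632) = 0.0000. V = [p*·0.0000 + (1−p*)·0.0000]/1.18 = 0.0000. B = V − Δ·S = 0.0000.
(2,1): S=126.6012. Δ = (V_up−V_dn)/(S_up−S_dn) = (18.2957−0.0000)/(175.9757−87.3548) = 0.2064. V = [p*·18.2957 + (1−p*)·0.0000]/1.18 = 10.8534. B = V − Δ·S = -15.2833.
(2,2): S=255.0372. Δ = (V_up−V_dn)/(S_up−S_dn) = (196.8217−18.2957)/(354.5017−175.9757) = 1.0000. V = [p*·196.8217 + (1−p*)·18.2957]/1.18 = 121.4101. B = V − Δ·S = -133.6271.
(1,0): S=91.0800. Δ = (V_up−V_dn)/(S_up−S_dn) = (10.8534−0.0000)/(126.6012−62.8452) = 0.1702. V = [p*·10.8534 + (1−p*)·0.0000]/1.18 = 6.4384. B = V − Δ·S = -9.0664.
(1,1): S=183.4800. Δ = (V_up−V_dn)/(S_up−S_dn) = (121.4101−10.8534)/(255.0372−126.6012) = 0.8608. V = [p*·121.4101 + (1−p*)·10.8534]/1.18 = 74.7823. B = V − Δ·S = -83.1559.
(0,0): S=132.0000. Δ = (V_up−V_dn)/(S_up−S_dn) = (74.7823−6.4384)/(183.4800−91.0800) = 0.7397. V = [p*·74.7823 + (1−p*)·6.4384]/1.18 = 45.9992. B = V − Δ·S = -51.6348.
Each (Δ,B) replicates both successor values, so the strategy is self-financing and V0 is arbitrage-free.

(0,0): Delta=0.7397 Bond=-51.6348
(1,0): Delta=0.1702 Bond=-9.0664
(1,1): Delta=0.8608 Bond=-83.1559
(2,0): Delta=0.0000 Bond=0.0000
(2,1): Delta=0.2064 Bond=-15.2833
(2,2): Delta=1.0000 Bond=-133.6271
V0=45.9992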